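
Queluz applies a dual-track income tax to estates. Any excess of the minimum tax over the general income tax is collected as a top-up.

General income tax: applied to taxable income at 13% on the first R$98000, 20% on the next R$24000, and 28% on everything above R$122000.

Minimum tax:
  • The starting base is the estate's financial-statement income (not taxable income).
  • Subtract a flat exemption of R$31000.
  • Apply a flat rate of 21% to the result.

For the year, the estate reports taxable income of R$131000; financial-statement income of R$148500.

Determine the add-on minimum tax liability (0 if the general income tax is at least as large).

Minimum tax:
  Base (financial-statement income): R$148500
  Less exemption R$31000 → base R$117500
  R$117500 × 21% = R$24675

General income tax:
  R$98000 × 13% = R$12740
  R$24000 × 20% = R$4800
  R$9000 × 28% = R$2520
  → R$20060

Excess of minimum tax over general income tax: R$24675 − R$20060 = R$4615.

R$4615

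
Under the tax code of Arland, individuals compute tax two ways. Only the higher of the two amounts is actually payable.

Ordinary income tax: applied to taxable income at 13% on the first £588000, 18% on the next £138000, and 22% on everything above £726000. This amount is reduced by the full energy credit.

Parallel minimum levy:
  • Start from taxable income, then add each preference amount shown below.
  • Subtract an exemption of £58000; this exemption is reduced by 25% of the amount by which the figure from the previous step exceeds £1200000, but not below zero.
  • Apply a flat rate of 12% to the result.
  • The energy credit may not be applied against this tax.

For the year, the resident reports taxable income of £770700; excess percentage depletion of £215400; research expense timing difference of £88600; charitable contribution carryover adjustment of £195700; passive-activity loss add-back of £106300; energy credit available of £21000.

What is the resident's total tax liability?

Ordinary income tax:
  £588000 × 13% = £76440
  £138000 × 18% = £24840
  £44700 × 22% = £9834
  → £111114
  Less energy credit £21000 → £90114

Parallel minimum levy:
  Adjusted income: £770700 + £215400 + £88600 + £195700 + £106300 = £1376700
  Exemption: £58000 − 25% × (£1376700 − £1200000) = £58000 − £44175 = £13825
  Base: £1376700 − £13825 = £1362875
  £1362875 × 12% = £163545

£163545 > £90114, so the parallel minimum levy is the binding amount.

£163545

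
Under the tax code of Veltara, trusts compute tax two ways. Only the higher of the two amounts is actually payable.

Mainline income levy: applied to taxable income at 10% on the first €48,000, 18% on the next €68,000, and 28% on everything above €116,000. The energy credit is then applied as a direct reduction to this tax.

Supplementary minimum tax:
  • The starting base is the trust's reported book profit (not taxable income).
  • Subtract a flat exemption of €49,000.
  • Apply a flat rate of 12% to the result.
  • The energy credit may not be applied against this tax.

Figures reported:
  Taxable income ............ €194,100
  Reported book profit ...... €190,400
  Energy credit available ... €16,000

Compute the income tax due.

Supplementary minimum tax:
  Base (reported book profit): €190,400
  Less exemption €49,000 → base €141,400
  €141,400 × 12% = €16,968

Mainline income levy:
  €48,000 × 10% = €4,800
  €68,000 × 18% = €12,240
  €78,100 × 28% = €21,868
  → €38,908
  Less energy credit €16,000 → €22,908

€22,908 > €16,968, so the mainline income levy governs.

€22,908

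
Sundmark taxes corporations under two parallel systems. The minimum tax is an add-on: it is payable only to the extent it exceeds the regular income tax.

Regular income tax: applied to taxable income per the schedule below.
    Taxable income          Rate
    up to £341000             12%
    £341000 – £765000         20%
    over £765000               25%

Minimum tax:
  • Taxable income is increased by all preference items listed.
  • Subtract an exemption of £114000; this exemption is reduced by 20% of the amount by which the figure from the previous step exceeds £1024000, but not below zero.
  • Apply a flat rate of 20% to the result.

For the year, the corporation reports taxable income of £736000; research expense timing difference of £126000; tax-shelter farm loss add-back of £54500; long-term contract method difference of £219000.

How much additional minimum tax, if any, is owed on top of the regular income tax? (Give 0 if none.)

£88840

Minimum tax:
  Adjusted income: £736000 + £126000 + £54500 + £219000 = £1135500
  Exemption: £114000 − 20% × (£1135500 − £1024000) = £114000 − £22300 = £91700
  Base: £1135500 − £91700 = £1043800
  £1043800 × 20% = £208760

Regular income tax:
  £341000 × 12% = £40920
  £395000 × 20% = £79000
  → £119920

Excess of minimum tax over regular income tax: £208760 − £119920 = £88840.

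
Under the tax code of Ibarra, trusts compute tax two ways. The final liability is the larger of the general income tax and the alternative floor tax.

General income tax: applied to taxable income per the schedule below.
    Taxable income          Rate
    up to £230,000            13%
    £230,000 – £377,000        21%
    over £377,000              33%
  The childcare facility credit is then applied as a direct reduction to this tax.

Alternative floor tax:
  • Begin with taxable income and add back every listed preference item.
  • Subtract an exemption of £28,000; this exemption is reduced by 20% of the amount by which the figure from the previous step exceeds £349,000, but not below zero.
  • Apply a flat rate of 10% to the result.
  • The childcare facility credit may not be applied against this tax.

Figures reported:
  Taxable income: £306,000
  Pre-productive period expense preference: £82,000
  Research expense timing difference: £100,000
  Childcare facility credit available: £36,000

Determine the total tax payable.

£48,780

General income tax:
  £230,000 × 13% = £29,900
  £76,000 × 21% = £15,960
  → £45,860
  Less childcare facility credit £36,000 → £9,860

Alternative floor tax:
  Adjusted income: £306,000 + £82,000 + £100,000 = £488,000
  Exemption: £28,000 − 20% × (£488,000 − £349,000) = £28,000 − £27,800 = £200
  Base: £488,000 − £200 = £487,800
  £487,800 × 10% = £48,780

£48,780 > £9,860, so the alternative floor tax is the binding amount.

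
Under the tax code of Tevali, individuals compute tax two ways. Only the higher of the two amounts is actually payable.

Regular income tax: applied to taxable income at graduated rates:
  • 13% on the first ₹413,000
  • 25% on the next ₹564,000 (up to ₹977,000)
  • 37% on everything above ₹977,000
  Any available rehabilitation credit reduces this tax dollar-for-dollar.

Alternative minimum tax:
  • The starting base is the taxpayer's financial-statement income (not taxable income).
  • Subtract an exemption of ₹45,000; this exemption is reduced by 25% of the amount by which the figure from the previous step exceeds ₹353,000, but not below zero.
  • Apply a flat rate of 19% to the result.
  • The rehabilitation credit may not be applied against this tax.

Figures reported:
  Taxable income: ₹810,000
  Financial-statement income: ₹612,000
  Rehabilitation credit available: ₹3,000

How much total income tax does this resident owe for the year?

₹149,940

Alternative minimum tax:
  Base (financial-statement income): ₹612,000
  Exemption: 25% × (₹612,000 − ₹353,000) = ₹64,750 ≥ ₹45,000, so the exemption is fully phased out
  Base: ₹612,000 − ₹0 = ₹612,000
  ₹612,000 × 19% = ₹116,280

Regular income tax:
  ₹413,000 × 13% = ₹53,690
  ₹397,000 × 25% = ₹99,250
  → ₹152,940
  Less rehabilitation credit ₹3,000 → ₹149,940

₹149,940 > ₹116,280, so the regular income tax governs.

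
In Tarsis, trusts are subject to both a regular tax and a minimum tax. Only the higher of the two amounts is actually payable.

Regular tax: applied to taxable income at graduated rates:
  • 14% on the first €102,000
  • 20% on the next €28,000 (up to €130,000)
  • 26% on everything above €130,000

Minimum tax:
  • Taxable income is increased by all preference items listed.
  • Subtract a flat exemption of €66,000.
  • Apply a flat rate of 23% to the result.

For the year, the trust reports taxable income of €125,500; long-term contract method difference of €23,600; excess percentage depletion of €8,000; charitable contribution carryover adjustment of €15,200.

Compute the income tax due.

€24,449

Minimum tax:
  Adjusted income: €125,500 + €23,600 + €8,000 + €15,200 = €172,300
  Less exemption €66,000 → base €106,300
  €106,300 × 23% = €24,449

Regular tax:
  €102,000 × 14% = €14,280
  €23,500 × 20% = €4,700
  → €18,980

€24,449 > €18,980, so the minimum tax is the binding amount.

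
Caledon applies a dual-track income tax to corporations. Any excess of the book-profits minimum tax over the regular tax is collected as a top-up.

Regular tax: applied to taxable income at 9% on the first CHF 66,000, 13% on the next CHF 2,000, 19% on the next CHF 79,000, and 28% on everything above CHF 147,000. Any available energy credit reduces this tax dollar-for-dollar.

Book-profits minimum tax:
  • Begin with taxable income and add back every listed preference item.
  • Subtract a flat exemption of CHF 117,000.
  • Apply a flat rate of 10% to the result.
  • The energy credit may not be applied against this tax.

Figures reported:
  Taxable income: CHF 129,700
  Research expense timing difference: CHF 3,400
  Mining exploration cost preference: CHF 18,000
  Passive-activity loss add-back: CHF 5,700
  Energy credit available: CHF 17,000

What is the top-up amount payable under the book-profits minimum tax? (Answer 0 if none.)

Regular tax:
  CHF 66,000 × 9% = CHF 5,940
  CHF 2,000 × 13% = CHF 260
  CHF 61,700 × 19% = CHF 11,723
  → CHF 17,923
  Less energy credit CHF 17,000 → CHF 923

Book-profits minimum tax:
  Adjusted income: CHF 129,700 + CHF 3,400 + CHF 18,000 + CHF 5,700 = CHF 156,800
  Less exemption CHF 117,000 → base CHF 39,800
  CHF 39,800 × 10% = CHF 3,980

Excess of book-profits minimum tax over regular tax: CHF 3,980 − CHF 923 = CHF 3,057.

CHF 3,057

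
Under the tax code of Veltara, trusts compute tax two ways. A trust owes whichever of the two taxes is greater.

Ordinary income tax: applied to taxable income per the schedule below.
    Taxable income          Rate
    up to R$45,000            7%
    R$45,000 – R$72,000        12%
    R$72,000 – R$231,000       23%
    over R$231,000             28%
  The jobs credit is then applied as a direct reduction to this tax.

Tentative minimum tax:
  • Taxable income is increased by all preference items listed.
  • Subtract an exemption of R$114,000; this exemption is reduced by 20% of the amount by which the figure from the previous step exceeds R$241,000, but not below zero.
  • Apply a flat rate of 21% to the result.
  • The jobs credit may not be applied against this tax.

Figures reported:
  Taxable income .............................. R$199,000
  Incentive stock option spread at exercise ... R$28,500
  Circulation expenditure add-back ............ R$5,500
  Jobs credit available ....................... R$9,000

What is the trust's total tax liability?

R$26,600

Tentative minimum tax:
  Adjusted income: R$199,000 + R$28,500 + R$5,500 = R$233,000
  Exemption: R$233,000 ≤ R$241,000, so full R$114,000 applies
  Base: R$233,000 − R$114,000 = R$119,000
  R$119,000 × 21% = R$24,990

Ordinary income tax:
  R$45,000 × 7% = R$3,150
  R$27,000 × 12% = R$3,240
  R$127,000 × 23% = R$29,210
  → R$35,600
  Less jobs credit R$9,000 → R$26,600

R$26,600 > R$24,990, so the ordinary income tax governs.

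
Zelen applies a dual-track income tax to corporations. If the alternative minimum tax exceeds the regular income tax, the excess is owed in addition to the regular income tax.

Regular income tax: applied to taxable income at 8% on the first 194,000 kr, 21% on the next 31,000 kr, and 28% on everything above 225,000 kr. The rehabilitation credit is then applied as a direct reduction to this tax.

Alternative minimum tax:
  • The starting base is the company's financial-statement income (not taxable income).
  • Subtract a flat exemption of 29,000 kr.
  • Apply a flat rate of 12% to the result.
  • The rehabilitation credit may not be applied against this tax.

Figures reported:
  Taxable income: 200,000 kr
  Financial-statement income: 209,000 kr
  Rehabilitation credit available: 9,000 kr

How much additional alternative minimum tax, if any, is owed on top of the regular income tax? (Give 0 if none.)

Alternative minimum tax:
  Base (financial-statement income): 209,000 kr
  Less exemption 29,000 kr → base 180,000 kr
  180,000 kr × 12% = 21,600 kr

Regular income tax:
  194,000 kr × 8% = 15,520 kr
  6,000 kr × 21% = 1,260 kr
  → 16,780 kr
  Less rehabilitation credit 9,000 kr → 7,780 kr

Excess of alternative minimum tax over regular income tax: 21,600 kr − 7,780 kr = 13,820 kr.

13,820 kr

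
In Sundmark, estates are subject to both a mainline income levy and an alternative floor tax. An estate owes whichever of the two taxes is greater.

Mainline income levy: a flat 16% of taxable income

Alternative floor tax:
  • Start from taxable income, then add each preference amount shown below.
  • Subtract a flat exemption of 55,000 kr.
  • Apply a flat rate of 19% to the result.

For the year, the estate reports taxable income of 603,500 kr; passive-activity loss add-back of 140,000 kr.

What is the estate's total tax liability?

Alternative floor tax:
  Adjusted income: 603,500 kr + 140,000 kr = 743,500 kr
  Less exemption 55,000 kr → base 688,500 kr
  688,500 kr × 19% = 130,815 kr

Mainline income levy:
  603,500 kr × 16% = 96,560 kr

130,815 kr > 96,560 kr, so the alternative floor tax is the binding amount.

130,815 kr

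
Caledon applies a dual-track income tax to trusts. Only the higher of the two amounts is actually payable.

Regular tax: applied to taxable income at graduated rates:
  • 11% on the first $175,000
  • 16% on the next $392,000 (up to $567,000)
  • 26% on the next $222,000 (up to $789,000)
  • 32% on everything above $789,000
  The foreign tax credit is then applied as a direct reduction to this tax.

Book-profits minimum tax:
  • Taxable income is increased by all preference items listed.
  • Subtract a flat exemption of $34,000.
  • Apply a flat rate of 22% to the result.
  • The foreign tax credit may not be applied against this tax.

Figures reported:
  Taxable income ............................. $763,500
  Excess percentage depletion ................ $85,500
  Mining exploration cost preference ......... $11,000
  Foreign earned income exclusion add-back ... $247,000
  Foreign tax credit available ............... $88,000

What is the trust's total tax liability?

Regular tax:
  $175,000 × 11% = $19,250
  $392,000 × 16% = $62,720
  $196,500 × 26% = $51,090
  → $133,060
  Less foreign tax credit $88,000 → $45,060

Book-profits minimum tax:
  Adjusted income: $763,500 + $85,500 + $11,000 + $247,000 = $1,107,000
  Less exemption $34,000 → base $1,073,000
  $1,073,000 × 22% = $236,060

$236,060 > $45,060, so the book-profits minimum tax is the binding amount.

$236,060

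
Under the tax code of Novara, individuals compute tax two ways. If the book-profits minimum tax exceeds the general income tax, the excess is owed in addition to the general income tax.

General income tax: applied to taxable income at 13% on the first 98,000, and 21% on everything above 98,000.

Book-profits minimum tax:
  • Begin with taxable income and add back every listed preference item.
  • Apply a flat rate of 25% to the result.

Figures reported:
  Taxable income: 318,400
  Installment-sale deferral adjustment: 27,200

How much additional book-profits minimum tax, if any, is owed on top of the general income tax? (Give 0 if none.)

27,376

General income tax:
  98,000 × 13% = 12,740
  220,400 × 21% = 46,284
  → 59,024

Book-profits minimum tax:
  Adjusted income: 318,400 + 27,200 = 345,600
  345,600 × 25% = 86,400

Excess of book-profits minimum tax over general income tax: 86,400 − 59,024 = 27,376.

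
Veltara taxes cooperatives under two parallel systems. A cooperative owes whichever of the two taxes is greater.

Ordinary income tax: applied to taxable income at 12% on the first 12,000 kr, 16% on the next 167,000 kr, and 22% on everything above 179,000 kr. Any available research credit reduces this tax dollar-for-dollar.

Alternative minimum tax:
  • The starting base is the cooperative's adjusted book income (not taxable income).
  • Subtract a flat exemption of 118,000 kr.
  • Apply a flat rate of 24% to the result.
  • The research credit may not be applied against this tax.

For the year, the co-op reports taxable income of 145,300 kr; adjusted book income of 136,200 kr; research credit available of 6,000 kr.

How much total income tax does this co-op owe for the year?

Alternative minimum tax:
  Base (adjusted book income): 136,200 kr
  Less exemption 118,000 kr → base 18,200 kr
  18,200 kr × 24% = 4,368 kr

Ordinary income tax:
  12,000 kr × 12% = 1,440 kr
  133,300 kr × 16% = 21,328 kr
  → 22,768 kr
  Less research credit 6,000 kr → 16,768 kr

16,768 kr > 4,368 kr, so the ordinary income tax governs.

16,768 kr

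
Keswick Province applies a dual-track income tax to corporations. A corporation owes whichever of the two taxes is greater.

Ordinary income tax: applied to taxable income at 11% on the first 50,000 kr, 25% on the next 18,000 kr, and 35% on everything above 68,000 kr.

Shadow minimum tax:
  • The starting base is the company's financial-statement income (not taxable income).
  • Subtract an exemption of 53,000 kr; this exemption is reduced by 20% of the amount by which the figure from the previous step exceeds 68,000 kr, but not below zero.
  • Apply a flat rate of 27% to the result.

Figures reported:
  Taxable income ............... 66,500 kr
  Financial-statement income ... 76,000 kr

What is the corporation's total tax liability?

9,625 kr

Shadow minimum tax:
  Base (financial-statement income): 76,000 kr
  Exemption: 53,000 kr − 20% × (76,000 kr − 68,000 kr) = 53,000 kr − 1,600 kr = 51,400 kr
  Base: 76,000 kr − 51,400 kr = 24,600 kr
  24,600 kr × 27% = 6,642 kr

Ordinary income tax:
  50,000 kr × 11% = 5,500 kr
  16,500 kr × 25% = 4,125 kr
  → 9,625 kr

9,625 kr > 6,642 kr, so the ordinary income tax governs.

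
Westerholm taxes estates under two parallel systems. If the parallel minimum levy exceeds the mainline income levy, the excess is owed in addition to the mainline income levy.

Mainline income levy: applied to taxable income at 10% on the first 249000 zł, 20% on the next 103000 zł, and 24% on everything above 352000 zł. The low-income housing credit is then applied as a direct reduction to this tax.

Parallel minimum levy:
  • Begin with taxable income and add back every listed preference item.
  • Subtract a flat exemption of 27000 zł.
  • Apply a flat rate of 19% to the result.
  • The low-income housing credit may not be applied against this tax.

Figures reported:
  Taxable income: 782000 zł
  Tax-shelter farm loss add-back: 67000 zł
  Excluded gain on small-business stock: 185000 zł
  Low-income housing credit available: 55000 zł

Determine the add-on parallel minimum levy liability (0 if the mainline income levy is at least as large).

Parallel minimum levy:
  Adjusted income: 782000 zł + 67000 zł + 185000 zł = 1034000 zł
  Less exemption 27000 zł → base 1007000 zł
  1007000 zł × 19% = 191330 zł

Mainline income levy:
  249000 zł × 10% = 24900 zł
  103000 zł × 20% = 20600 zł
  430000 zł × 24% = 103200 zł
  → 148700 zł
  Less low-income housing credit 55000 zł → 93700 zł

Excess of parallel minimum levy over mainline income levy: 191330 zł − 93700 zł = 97630 zł.

97630 zł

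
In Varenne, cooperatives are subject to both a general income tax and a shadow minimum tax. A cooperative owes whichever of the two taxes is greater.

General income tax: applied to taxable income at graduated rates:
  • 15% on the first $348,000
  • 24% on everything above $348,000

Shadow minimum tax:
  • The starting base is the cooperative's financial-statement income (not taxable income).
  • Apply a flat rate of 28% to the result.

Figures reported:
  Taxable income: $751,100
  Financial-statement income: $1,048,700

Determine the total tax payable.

General income tax:
  $348,000 × 15% = $52,200
  $403,100 × 24% = $96,744
  → $148,944

Shadow minimum tax:
  Base (financial-statement income): $1,048,700
  $1,048,700 × 28% = $293,636

$293,636 > $148,944, so the shadow minimum tax is the binding amount.

$293,636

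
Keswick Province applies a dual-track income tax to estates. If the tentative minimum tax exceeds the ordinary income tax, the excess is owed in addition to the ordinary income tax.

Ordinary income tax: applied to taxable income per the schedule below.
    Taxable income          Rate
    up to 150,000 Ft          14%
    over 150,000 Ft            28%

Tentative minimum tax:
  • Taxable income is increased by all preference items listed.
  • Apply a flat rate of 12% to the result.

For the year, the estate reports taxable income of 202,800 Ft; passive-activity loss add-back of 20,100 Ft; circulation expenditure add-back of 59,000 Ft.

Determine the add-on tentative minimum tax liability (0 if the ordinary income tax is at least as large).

0 Ft

Ordinary income tax:
  150,000 Ft × 14% = 21,000 Ft
  52,800 Ft × 28% = 14,784 Ft
  → 35,784 Ft

Tentative minimum tax:
  Adjusted income: 202,800 Ft + 20,100 Ft + 59,000 Ft = 281,900 Ft
  281,900 Ft × 12% = 33,828 Ft

33,828 Ft ≤ 35,784 Ft, so no add-on is due.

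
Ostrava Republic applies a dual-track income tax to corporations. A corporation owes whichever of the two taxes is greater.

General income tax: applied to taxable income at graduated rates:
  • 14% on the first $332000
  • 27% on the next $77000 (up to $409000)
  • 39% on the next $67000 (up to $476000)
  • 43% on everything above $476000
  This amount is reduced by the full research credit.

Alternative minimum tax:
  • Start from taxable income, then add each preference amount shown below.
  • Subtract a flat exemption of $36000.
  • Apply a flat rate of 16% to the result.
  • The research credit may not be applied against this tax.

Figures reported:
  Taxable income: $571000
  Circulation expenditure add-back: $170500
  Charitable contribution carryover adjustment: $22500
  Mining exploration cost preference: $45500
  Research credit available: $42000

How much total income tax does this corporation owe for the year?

$123760

Alternative minimum tax:
  Adjusted income: $571000 + $170500 + $22500 + $45500 = $809500
  Less exemption $36000 → base $773500
  $773500 × 16% = $123760

General income tax:
  $332000 × 14% = $46480
  $77000 × 27% = $20790
  $67000 × 39% = $26130
  $95000 × 43% = $40850
  → $134250
  Less research credit $42000 → $92250

$123760 > $92250, so the alternative minimum tax is the binding amount.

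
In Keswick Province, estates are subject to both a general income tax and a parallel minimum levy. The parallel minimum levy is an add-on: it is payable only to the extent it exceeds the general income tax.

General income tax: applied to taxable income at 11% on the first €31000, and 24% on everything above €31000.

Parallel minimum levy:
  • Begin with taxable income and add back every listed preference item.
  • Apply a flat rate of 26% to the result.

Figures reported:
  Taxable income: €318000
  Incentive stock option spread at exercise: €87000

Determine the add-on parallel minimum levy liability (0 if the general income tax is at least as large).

€33010

General income tax:
  €31000 × 11% = €3410
  €287000 × 24% = €68880
  → €72290

Parallel minimum levy:
  Adjusted income: €318000 + €87000 = €405000
  €405000 × 26% = €105300

Excess of parallel minimum levy over general income tax: €105300 − €72290 = €33010.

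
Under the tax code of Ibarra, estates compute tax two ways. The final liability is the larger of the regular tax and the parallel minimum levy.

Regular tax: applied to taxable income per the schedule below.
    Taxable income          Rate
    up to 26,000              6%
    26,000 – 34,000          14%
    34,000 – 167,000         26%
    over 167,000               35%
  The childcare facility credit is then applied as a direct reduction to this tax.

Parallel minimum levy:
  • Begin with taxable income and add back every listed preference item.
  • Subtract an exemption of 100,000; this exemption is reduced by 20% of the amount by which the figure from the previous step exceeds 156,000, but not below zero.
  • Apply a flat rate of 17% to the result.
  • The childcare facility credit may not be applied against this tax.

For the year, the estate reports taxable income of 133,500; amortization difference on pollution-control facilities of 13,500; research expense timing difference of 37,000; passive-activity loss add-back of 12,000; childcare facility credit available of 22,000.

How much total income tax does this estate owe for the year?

17,680

Regular tax:
  26,000 × 6% = 1,560
  8,000 × 14% = 1,120
  99,500 × 26% = 25,870
  → 28,550
  Less childcare facility credit 22,000 → 6,550

Parallel minimum levy:
  Adjusted income: 133,500 + 13,500 + 37,000 + 12,000 = 196,000
  Exemption: 100,000 − 20% × (196,000 − 156,000) = 100,000 − 8,000 = 92,000
  Base: 196,000 − 92,000 = 104,000
  104,000 × 17% = 17,680

17,680 > 6,550, so the parallel minimum levy is the binding amount.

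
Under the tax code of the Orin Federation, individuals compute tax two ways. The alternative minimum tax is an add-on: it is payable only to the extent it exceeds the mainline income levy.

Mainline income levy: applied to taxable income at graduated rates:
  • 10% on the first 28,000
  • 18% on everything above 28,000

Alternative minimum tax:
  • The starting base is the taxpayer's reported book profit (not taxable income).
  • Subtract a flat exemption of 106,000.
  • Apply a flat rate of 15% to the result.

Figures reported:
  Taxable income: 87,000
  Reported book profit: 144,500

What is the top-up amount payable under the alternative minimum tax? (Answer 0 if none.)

0

Mainline income levy:
  28,000 × 10% = 2,800
  59,000 × 18% = 10,620
  → 13,420

Alternative minimum tax:
  Base (reported book profit): 144,500
  Less exemption 106,000 → base 38,500
  38,500 × 15% = 5,775

5,775 ≤ 13,420, so no add-on is due.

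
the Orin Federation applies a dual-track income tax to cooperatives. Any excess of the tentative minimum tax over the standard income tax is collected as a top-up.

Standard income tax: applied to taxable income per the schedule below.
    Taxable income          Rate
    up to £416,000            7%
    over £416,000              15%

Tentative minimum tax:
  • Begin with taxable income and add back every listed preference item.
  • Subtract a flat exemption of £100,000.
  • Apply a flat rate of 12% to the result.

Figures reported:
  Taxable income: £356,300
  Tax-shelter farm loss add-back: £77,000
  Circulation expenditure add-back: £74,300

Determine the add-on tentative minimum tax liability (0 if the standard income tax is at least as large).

Tentative minimum tax:
  Adjusted income: £356,300 + £77,000 + £74,300 = £507,600
  Less exemption £100,000 → base £407,600
  £407,600 × 12% = £48,912

Standard income tax:
  £356,300 × 7% = £24,941

Excess of tentative minimum tax over standard income tax: £48,912 − £24,941 = £23,971.

£23,971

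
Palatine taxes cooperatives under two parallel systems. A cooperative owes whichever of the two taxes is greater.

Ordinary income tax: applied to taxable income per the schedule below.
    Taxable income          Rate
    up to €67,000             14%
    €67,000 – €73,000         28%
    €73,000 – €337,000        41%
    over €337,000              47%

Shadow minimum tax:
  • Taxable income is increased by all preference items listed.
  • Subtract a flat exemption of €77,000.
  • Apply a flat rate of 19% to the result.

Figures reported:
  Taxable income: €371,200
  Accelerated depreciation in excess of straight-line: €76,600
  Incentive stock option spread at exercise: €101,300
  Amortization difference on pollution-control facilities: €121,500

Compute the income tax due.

€135,374

Shadow minimum tax:
  Adjusted income: €371,200 + €76,600 + €101,300 + €121,500 = €670,600
  Less exemption €77,000 → base €593,600
  €593,600 × 19% = €112,784

Ordinary income tax:
  €67,000 × 14% = €9,380
  €6,000 × 28% = €1,680
  €264,000 × 41% = €108,240
  €34,200 × 47% = €16,074
  → €135,374

€135,374 > €112,784, so the ordinary income tax governs.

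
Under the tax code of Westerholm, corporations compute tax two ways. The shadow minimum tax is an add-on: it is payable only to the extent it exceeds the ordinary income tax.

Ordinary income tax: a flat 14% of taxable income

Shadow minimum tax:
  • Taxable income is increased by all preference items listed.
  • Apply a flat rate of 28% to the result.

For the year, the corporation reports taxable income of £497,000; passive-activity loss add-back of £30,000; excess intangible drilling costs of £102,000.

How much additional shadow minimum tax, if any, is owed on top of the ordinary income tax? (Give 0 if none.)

£106,540

Shadow minimum tax:
  Adjusted income: £497,000 + £30,000 + £102,000 = £629,000
  £629,000 × 28% = £176,120

Ordinary income tax:
  £497,000 × 14% = £69,580

Excess of shadow minimum tax over ordinary income tax: £176,120 − £69,580 = £106,540.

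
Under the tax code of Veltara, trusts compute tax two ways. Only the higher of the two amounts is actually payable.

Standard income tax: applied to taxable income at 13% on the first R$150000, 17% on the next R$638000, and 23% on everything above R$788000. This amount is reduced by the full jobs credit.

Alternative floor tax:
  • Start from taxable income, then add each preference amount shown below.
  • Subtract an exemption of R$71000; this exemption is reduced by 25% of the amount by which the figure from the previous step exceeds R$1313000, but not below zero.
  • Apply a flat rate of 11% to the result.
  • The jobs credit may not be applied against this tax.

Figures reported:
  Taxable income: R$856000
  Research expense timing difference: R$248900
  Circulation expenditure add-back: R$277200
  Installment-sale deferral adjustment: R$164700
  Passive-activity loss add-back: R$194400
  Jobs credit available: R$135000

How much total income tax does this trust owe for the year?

Alternative floor tax:
  Adjusted income: R$856000 + R$248900 + R$277200 + R$164700 + R$194400 = R$1741200
  Exemption: 25% × (R$1741200 − R$1313000) = R$107050 ≥ R$71000, so the exemption is fully phased out
  Base: R$1741200 − R$0 = R$1741200
  R$1741200 × 11% = R$191532

Standard income tax:
  R$150000 × 13% = R$19500
  R$638000 × 17% = R$108460
  R$68000 × 23% = R$15640
  → R$143600
  Less jobs credit R$135000 → R$8600

R$191532 > R$8600, so the alternative floor tax is the binding amount.

R$191532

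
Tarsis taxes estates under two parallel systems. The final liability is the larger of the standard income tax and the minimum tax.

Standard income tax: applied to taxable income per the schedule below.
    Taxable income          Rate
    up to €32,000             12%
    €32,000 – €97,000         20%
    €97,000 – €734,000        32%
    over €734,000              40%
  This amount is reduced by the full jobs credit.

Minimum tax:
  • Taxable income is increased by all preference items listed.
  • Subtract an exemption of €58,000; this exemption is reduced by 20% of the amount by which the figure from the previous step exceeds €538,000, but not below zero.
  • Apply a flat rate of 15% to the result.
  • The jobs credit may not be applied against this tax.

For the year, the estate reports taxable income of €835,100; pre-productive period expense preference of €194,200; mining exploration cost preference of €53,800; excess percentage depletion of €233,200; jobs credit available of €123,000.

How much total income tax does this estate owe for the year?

Minimum tax:
  Adjusted income: €835,100 + €194,200 + €53,800 + €233,200 = €1,316,300
  Exemption: 20% × (€1,316,300 − €538,000) = €155,660 ≥ €58,000, so the exemption is fully phased out
  Base: €1,316,300 − €0 = €1,316,300
  €1,316,300 × 15% = €197,445

Standard income tax:
  €32,000 × 12% = €3,840
  €65,000 × 20% = €13,000
  €637,000 × 32% = €203,840
  €101,100 × 40% = €40,440
  → €261,120
  Less jobs credit €123,000 → €138,120

€197,445 > €138,120, so the minimum tax is the binding amount.

€197,445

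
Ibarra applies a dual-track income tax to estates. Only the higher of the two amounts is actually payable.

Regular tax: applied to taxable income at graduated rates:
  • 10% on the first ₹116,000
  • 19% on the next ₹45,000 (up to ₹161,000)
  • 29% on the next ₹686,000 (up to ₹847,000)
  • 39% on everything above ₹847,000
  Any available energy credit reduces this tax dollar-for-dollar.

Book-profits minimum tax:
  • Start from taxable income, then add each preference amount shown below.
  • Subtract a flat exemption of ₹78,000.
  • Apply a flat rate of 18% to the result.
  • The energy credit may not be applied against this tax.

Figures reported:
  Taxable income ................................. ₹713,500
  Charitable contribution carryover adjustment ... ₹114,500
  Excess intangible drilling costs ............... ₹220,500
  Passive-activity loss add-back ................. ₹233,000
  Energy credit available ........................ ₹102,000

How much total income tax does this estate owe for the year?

₹216,630

Book-profits minimum tax:
  Adjusted income: ₹713,500 + ₹114,500 + ₹220,500 + ₹233,000 = ₹1,281,500
  Less exemption ₹78,000 → base ₹1,203,500
  ₹1,203,500 × 18% = ₹216,630

Regular tax:
  ₹116,000 × 10% = ₹11,600
  ₹45,000 × 19% = ₹8,550
  ₹552,500 × 29% = ₹160,225
  → ₹180,375
  Less energy credit ₹102,000 → ₹78,375

₹216,630 > ₹78,375, so the book-profits minimum tax is the binding amount.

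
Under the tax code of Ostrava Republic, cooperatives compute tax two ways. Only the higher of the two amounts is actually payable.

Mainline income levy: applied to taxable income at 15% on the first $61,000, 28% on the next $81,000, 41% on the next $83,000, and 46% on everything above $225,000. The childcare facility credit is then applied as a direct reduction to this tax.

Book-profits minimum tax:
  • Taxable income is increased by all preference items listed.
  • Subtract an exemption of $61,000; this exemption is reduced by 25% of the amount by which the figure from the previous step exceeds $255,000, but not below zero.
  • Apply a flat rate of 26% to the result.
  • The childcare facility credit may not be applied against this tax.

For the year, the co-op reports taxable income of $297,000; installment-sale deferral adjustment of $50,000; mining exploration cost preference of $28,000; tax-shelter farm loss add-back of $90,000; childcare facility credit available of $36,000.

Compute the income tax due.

Book-profits minimum tax:
  Adjusted income: $297,000 + $50,000 + $28,000 + $90,000 = $465,000
  Exemption: $61,000 − 25% × ($465,000 − $255,000) = $61,000 − $52,500 = $8,500
  Base: $465,000 − $8,500 = $456,500
  $456,500 × 26% = $118,690

Mainline income levy:
  $61,000 × 15% = $9,150
  $81,000 × 28% = $22,680
  $83,000 × 41% = $34,030
  $72,000 × 46% = $33,120
  → $98,980
  Less childcare facility credit $36,000 → $62,980

$118,690 > $62,980, so the book-profits minimum tax is the binding amount.

$118,690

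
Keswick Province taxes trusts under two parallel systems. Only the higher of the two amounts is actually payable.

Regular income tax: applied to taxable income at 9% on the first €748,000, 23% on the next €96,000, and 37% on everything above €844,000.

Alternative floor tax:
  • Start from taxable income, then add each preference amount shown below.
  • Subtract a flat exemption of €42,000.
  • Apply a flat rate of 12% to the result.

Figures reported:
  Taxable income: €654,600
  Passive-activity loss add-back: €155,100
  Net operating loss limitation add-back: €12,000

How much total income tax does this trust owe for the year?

Regular income tax:
  €654,600 × 9% = €58,914

Alternative floor tax:
  Adjusted income: €654,600 + €155,100 + €12,000 = €821,700
  Less exemption €42,000 → base €779,700
  €779,700 × 12% = €93,564

€93,564 > €58,914, so the alternative floor tax is the binding amount.

€93,564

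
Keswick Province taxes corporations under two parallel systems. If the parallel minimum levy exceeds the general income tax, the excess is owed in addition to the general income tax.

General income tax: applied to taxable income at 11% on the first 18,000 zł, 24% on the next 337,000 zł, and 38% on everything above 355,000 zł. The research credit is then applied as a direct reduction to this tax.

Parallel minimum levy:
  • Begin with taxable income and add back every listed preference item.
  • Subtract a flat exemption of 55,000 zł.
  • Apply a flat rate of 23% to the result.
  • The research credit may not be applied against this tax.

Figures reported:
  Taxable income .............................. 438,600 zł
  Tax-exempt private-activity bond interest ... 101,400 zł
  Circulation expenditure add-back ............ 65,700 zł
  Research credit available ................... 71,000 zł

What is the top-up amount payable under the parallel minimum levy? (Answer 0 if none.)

General income tax:
  18,000 zł × 11% = 1,980 zł
  337,000 zł × 24% = 80,880 zł
  83,600 zł × 38% = 31,768 zł
  → 114,628 zł
  Less research credit 71,000 zł → 43,628 zł

Parallel minimum levy:
  Adjusted income: 438,600 zł + 101,400 zł + 65,700 zł = 605,700 zł
  Less exemption 55,000 zł → base 550,700 zł
  550,700 zł × 23% = 126,661 zł

Excess of parallel minimum levy over general income tax: 126,661 zł − 43,628 zł = 83,033 zł.

83,033 zł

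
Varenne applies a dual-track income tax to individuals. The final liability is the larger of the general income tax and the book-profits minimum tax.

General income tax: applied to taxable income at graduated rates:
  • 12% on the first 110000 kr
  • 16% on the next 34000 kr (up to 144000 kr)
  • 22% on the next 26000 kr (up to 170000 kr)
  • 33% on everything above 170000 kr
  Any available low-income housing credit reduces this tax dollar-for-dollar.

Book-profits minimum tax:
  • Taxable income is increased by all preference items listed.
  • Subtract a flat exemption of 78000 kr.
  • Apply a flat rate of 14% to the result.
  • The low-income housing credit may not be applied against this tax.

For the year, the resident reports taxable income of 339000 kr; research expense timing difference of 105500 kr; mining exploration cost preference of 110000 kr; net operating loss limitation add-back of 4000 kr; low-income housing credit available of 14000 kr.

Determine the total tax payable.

67270 kr

Book-profits minimum tax:
  Adjusted income: 339000 kr + 105500 kr + 110000 kr + 4000 kr = 558500 kr
  Less exemption 78000 kr → base 480500 kr
  480500 kr × 14% = 67270 kr

General income tax:
  110000 kr × 12% = 13200 kr
  34000 kr × 16% = 5440 kr
  26000 kr × 22% = 5720 kr
  169000 kr × 33% = 55770 kr
  → 80130 kr
  Less low-income housing credit 14000 kr → 66130 kr

67270 kr > 66130 kr, so the book-profits minimum tax is the binding amount.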